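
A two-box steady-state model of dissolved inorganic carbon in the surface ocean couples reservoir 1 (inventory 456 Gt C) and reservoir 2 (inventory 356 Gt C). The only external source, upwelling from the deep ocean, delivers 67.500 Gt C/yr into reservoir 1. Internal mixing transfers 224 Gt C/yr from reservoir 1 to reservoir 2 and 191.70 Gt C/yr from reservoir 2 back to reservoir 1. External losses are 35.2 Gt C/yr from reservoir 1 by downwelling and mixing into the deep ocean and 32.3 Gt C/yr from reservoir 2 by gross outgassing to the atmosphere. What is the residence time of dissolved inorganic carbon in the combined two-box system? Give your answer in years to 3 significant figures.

Residence time in the combined system uses the total inventory and the total *external* removal — internal exchanges between the two boxes cancel.
M_total = 456 + 356 = 812.00 Gt C.
ΣF_external_out = 35.2 + 32.3 = 67.500 Gt C/yr.
τ = M_total / ΣF_ext = 812.00 / 67.500 = 12.03 yr.

12.0 yr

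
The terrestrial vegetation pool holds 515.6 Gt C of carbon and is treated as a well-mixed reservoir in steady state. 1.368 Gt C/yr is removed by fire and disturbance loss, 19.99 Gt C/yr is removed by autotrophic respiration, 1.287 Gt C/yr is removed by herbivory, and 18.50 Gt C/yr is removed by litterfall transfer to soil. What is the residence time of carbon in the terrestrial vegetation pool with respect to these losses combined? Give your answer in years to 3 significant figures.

Total removal = 1.368 + 19.99 + 1.287 + 18.50 = 41.145 Gt C/yr.
τ = M / ΣF_out = 515.6 / 41.145 = 12.53 yr.

12.5 yr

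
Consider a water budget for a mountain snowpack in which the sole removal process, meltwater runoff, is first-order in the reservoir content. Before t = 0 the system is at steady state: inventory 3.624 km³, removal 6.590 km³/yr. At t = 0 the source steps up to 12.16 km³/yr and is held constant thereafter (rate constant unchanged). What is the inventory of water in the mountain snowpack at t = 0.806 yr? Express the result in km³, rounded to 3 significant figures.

5.98 km³

Residence time τ = M₀/F₀ = 0.5499 yr. The eventual steady state is M_∞ = M₀·(F₁/F₀) = 3.624 × 12.16/6.590 = 6.6871 km³.
The anomaly ΔM(t) = M(t) − M_∞ decays as ΔM₀·e^(−t/τ) with ΔM₀ = 3.624 − 6.6871 = −3.063 km³.
At t = 0.806 yr, e^(−t/τ) = e^(−1.466) = 0.2309, so ΔM = −0.7073 km³ and M = 6.6871 − 0.7073 = 5.9797 km³.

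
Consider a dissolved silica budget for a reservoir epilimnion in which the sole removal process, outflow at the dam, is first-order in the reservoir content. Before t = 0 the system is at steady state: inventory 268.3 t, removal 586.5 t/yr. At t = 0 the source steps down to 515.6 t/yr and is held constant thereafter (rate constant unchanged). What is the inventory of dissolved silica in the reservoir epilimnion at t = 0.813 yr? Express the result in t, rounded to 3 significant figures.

241 t

τ = M₀/F₀ = 268.3/586.5 = 0.4575 yr; rate constant k = 1/τ.
New steady state M_∞ = F₁/k = F₁·τ = 515.6 × 0.4575 = 235.87 t.
M(t) = M_∞ + (M₀ − M_∞)·e^(−t/τ); t/τ = 0.813/0.4575 = 1.777, so e^(−t/τ) = 0.1691.
M(t) = 235.87 + 32.43 × 0.1691 = 241.35 t.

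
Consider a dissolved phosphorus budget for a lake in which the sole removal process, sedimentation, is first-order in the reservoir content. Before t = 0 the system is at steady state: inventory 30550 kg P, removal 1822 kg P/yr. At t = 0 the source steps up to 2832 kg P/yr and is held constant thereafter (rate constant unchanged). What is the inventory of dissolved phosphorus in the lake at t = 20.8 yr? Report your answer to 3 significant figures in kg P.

42600 kg P

τ = M₀/F₀ = 30550/1822 = 16.77 yr; rate constant k = 1/τ.
New steady state M_∞ = F₁/k = F₁·τ = 2832 × 16.77 = 47485 kg P.
M(t) = M_∞ + (M₀ − M_∞)·e^(−t/τ); t/τ = 20.8/16.77 = 1.241, so e^(−t/τ) = 0.2892.
M(t) = 47485 − 16930 × 0.2892 = 42587 kg P.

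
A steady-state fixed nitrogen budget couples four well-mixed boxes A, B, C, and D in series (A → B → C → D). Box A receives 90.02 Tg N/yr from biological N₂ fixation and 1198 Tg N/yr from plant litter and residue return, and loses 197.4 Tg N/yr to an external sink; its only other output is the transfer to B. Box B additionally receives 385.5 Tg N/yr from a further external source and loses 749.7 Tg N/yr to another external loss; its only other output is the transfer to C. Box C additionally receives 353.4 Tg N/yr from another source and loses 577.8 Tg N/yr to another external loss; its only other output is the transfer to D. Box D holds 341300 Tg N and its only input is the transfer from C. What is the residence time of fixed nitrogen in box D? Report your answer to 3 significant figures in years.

Box A: F(A→B) = (90.02 + 1198) − 197.4 = 1090.6 Tg N/yr.
Box B: F(B→C) = (1090.6 + 385.5) − 749.7 = 726.42 Tg N/yr.
Box C: F(C→D) = (726.42 + 353.4) − 577.8 = 502.02 Tg N/yr.
Box D throughput = its input = 502.02 Tg N/yr; τ = 341300 / 502.02 = 679.9 yr.

680 yr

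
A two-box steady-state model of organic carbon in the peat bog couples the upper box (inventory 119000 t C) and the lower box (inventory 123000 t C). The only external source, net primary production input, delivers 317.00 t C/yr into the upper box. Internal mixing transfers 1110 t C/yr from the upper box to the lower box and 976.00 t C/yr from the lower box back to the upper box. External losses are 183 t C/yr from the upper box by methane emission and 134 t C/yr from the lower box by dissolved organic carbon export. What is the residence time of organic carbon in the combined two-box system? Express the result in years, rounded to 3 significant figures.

763 yr

Treat the two boxes together as one reservoir: the mixing fluxes between them are internal recycling, so τ = ΣM / Σ(external losses).
M_total = 119000 + 123000 = 242000 t C.
ΣF_external_out = 183 + 134 = 317.00 t C/yr.
τ = M_total / ΣF_ext = 242000 / 317.00 = 763.4 yr.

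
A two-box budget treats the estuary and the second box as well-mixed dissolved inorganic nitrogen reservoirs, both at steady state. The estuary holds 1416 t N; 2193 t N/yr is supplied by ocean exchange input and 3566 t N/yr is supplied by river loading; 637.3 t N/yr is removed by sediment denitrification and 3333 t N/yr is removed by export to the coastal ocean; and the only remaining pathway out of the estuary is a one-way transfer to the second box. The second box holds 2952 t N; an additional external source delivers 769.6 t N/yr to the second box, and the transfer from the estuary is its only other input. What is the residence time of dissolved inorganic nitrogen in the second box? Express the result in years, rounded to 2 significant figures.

Balance the estuary: ΣF_in = 2193 + 3566 = 5759.0 t N/yr.
Transfer to the second box = ΣF_in − (637.3 + 3333) = 1788.7 t N/yr.
Total input to the second box = 1788.7 + 769.6 = 2558.3 t N/yr; at steady state this equals its total output.
τ = M / F = 2952 / 2558.3 = 1.154 yr.

1.2 yr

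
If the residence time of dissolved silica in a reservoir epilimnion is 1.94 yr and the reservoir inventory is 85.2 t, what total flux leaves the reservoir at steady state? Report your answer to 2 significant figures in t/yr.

F = M / τ = 85.2 / 1.94 = 43.92 t/yr.

44 t/yr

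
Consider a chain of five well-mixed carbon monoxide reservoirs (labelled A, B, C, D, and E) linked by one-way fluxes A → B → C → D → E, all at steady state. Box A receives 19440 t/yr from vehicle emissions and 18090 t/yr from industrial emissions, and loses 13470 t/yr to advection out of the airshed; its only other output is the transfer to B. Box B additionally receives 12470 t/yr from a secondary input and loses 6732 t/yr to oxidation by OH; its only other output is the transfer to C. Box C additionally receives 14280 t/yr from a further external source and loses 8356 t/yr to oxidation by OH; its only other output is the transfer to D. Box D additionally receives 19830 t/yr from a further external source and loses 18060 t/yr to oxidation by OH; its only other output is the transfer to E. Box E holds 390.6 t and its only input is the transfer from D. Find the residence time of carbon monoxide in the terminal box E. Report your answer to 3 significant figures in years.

Box A: F(A→B) = (19440 + 18090) − 13470 = 24060 t/yr.
Box B: F(B→C) = (24060 + 12470) − 6732 = 29798 t/yr.
Box C: F(C→D) = (29798 + 14280) − 8356 = 35722 t/yr.
Box D: F(D→E) = (35722 + 19830) − 18060 = 37492 t/yr.
Box E throughput = its input = 37492 t/yr; τ = 390.6 / 37492 = 0.01042 yr.

0.0104 yr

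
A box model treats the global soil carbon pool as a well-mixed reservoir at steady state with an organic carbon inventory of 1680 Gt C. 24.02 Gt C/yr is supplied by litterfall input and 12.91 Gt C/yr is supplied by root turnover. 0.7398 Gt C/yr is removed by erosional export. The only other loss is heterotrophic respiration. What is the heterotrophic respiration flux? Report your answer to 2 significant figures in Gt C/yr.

36 Gt C/yr

At steady state ΣF_in = ΣF_out.
ΣF_in = 24.02 + 12.91 = 36.930 Gt C/yr.
Heterotrophic respiration flux = ΣF_in − (0.7398) = 36.930 − 0.7398 = 36.19 Gt C/yr.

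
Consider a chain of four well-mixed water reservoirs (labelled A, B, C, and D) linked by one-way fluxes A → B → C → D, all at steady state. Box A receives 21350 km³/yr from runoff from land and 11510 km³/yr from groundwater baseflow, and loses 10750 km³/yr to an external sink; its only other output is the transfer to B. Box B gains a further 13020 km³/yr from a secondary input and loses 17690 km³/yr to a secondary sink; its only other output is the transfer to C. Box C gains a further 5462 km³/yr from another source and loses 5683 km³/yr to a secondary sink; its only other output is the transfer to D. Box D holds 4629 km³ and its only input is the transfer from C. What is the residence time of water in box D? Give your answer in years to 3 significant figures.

0.269 yr

Box A: F(A→B) = (21350 + 11510) − 10750 = 22110 km³/yr.
Box B: F(B→C) = (22110 + 13020) − 17690 = 17440 km³/yr.
Box C: F(C→D) = (17440 + 5462) − 5683 = 17219 km³/yr.
Box D throughput = its input = 17219 km³/yr; τ = 4629 / 17219 = 0.2688 yr.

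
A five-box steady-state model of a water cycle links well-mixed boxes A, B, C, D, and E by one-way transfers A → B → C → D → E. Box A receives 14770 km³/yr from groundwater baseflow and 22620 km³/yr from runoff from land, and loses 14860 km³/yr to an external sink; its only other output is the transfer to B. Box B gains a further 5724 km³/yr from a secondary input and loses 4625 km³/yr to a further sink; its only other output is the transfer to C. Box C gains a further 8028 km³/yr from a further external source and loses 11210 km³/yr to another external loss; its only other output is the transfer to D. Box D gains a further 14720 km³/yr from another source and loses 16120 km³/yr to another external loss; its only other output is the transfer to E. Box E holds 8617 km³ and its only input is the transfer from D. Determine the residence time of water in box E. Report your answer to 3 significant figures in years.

0.452 yr

Box A: F(A→B) = (14770 + 22620) − 14860 = 22530 km³/yr.
Box B: F(B→C) = (22530 + 5724) − 4625 = 23629 km³/yr.
Box C: F(C→D) = (23629 + 8028) − 11210 = 20447 km³/yr.
Box D: F(D→E) = (20447 + 14720) − 16120 = 19047 km³/yr.
Box E throughput = its input = 19047 km³/yr; τ = 8617 / 19047 = 0.4524 yr.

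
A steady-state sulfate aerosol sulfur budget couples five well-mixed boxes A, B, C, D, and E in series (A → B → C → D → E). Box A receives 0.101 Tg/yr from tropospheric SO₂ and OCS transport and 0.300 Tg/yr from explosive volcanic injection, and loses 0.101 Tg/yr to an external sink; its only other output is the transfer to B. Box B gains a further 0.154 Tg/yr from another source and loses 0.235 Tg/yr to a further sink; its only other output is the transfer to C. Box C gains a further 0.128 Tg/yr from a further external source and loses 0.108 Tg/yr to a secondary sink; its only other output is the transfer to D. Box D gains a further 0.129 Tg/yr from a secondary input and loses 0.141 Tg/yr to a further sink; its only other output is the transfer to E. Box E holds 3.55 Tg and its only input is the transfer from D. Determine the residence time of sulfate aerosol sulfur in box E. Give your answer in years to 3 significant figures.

15.6 yr

Box A: F(A→B) = (0.101 + 0.300) − 0.101 = 0.30000 Tg/yr.
Box B: F(B→C) = (0.30000 + 0.154) − 0.235 = 0.21900 Tg/yr.
Box C: F(C→D) = (0.21900 + 0.128) − 0.108 = 0.23900 Tg/yr.
Box D: F(D→E) = (0.23900 + 0.129) − 0.141 = 0.22700 Tg/yr.
Box E throughput = its input = 0.22700 Tg/yr; τ = 3.55 / 0.22700 = 15.64 yr.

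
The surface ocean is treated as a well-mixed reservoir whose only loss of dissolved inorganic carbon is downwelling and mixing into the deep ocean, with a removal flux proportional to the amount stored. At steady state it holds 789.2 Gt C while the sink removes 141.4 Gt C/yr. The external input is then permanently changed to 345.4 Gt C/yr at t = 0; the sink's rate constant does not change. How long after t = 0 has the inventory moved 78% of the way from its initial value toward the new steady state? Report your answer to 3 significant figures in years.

8.45 yr

τ = M₀/F₀ = 789.2/141.4 = 5.581 yr.
The remaining gap fraction is e^(−t/τ); 78% covered ⇒ e^(−t/τ) = 0.220.
t = −τ ln(0.220) = 5.581 × 1.514 = 8.451 yr.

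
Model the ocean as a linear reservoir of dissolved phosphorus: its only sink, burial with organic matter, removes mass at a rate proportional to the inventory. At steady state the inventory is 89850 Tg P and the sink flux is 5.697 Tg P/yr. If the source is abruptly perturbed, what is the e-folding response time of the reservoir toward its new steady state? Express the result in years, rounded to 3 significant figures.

For a linear reservoir the response time equals the residence time τ = M/F.
τ = 89850 / 5.697 = 15770 yr.

15800 yr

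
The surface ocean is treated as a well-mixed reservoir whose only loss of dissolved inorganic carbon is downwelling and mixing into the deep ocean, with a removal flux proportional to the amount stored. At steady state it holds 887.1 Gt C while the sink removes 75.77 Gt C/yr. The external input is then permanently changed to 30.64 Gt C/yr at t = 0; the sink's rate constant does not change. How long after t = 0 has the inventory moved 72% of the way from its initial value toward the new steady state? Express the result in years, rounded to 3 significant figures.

τ = M₀/F₀ = 887.1/75.77 = 11.71 yr.
The remaining gap fraction is e^(−t/τ); 72% covered ⇒ e^(−t/τ) = 0.280.
t = −τ ln(0.280) = 11.71 × 1.273 = 14.90 yr.

14.9 yr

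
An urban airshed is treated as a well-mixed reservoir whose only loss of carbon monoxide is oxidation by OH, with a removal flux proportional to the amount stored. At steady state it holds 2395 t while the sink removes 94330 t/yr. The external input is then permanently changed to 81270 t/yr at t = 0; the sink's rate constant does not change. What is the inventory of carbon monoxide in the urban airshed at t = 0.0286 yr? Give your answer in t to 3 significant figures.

Residence time τ = M₀/F₀ = 0.02539 yr. The eventual steady state is M_∞ = M₀·(F₁/F₀) = 2395 × 81270/94330 = 2063.4 t.
The anomaly ΔM(t) = M(t) − M_∞ decays as ΔM₀·e^(−t/τ) with ΔM₀ = 2395 − 2063.4 = 331.6 t.
At t = 0.0286 yr, e^(−t/τ) = e^(−1.126) = 0.3242, so ΔM = 107.5 t and M = 2063.4 + 107.5 = 2170.9 t.

2170 t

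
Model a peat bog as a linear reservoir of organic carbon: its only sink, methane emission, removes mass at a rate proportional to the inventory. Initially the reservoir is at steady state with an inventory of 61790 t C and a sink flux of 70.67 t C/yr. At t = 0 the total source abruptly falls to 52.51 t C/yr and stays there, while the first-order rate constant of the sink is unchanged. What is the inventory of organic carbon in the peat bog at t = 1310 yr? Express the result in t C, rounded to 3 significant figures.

49500 t C

τ = M₀/F₀ = 61790/70.67 = 874.3 yr; rate constant k = 1/τ.
New steady state M_∞ = F₁/k = F₁·τ = 52.51 × 874.3 = 45912 t C.
M(t) = M_∞ + (M₀ − M_∞)·e^(−t/τ); t/τ = 1310/874.3 = 1.498, so e^(−t/τ) = 0.2235.
M(t) = 45912 + 15880 × 0.2235 = 49461 t C.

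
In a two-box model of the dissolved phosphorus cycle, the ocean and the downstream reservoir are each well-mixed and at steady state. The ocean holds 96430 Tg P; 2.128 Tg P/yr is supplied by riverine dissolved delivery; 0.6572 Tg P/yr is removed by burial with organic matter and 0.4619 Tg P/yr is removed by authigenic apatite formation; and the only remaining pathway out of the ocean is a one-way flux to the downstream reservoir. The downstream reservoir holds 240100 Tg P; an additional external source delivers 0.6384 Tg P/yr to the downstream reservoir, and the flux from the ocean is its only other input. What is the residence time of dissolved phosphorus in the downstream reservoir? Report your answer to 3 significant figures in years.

Balance the ocean: ΣF_in = 2.1280 Tg P/yr.
Flux to the downstream reservoir = ΣF_in − (0.6572 + 0.4619) = 1.0089 Tg P/yr.
Total input to the downstream reservoir = 1.0089 + 0.6384 = 1.6473 Tg P/yr; at steady state this equals its total output.
τ = M / F = 240100 / 1.6473 = 145800 yr.

146000 yr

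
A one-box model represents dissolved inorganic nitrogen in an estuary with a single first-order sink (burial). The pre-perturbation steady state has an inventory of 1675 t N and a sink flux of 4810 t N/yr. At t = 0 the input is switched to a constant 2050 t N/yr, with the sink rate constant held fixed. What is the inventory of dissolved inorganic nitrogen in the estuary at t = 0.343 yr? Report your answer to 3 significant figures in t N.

Residence time τ = M₀/F₀ = 0.3482 yr. The eventual steady state is M_∞ = M₀·(F₁/F₀) = 1675 × 2050/4810 = 713.88 t N.
The anomaly ΔM(t) = M(t) − M_∞ decays as ΔM₀·e^(−t/τ) with ΔM₀ = 1675 − 713.88 = 961.1 t N.
At t = 0.343 yr, e^(−t/τ) = e^(−0.9850) = 0.3734, so ΔM = 358.9 t N and M = 713.88 + 358.9 = 1072.8 t N.

1070 t N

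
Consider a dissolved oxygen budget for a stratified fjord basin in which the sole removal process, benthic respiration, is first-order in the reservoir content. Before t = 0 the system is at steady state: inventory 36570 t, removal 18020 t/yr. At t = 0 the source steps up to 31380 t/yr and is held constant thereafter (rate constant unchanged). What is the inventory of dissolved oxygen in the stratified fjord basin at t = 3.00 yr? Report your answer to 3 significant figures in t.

57500 t

The sink rate constant is k = F₀/M₀ = 18020/36570 = 0.4928 yr⁻¹.
Solving dM/dt = F₁ − kM with M(0) = M₀ gives M(t) = F₁/k + (M₀ − F₁/k)·e^(−kt).
F₁/k = 31380/0.4928 = 63683 t; kt = 0.4928 × 3.00 = 1.478, e^(−kt) = 0.2280.
M(3.00) = 63683 + (36570 − 63683) × 0.2280 = 63683 − 6183 = 57500 t.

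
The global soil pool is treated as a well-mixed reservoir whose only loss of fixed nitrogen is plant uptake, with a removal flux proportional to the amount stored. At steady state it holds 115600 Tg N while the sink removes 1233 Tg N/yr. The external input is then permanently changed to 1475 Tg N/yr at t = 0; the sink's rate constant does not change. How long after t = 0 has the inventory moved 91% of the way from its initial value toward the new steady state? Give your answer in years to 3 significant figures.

τ = M₀/F₀ = 115600/1233 = 93.76 yr.
The remaining gap fraction is e^(−t/τ); 91% covered ⇒ e^(−t/τ) = 0.0900.
t = −τ ln(0.0900) = 93.76 × 2.408 = 225.8 yr.

226 yr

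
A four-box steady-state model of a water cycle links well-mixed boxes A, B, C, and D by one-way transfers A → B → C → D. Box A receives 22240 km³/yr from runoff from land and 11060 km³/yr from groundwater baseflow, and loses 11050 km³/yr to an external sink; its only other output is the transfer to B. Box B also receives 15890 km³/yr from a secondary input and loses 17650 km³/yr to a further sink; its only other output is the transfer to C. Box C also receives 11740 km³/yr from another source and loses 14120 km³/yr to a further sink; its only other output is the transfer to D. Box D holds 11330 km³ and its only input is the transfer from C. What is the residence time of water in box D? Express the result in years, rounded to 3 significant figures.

0.626 yr

Box A: F(A→B) = (22240 + 11060) − 11050 = 22250 km³/yr.
Box B: F(B→C) = (22250 + 15890) − 17650 = 20490 km³/yr.
Box C: F(C→D) = (20490 + 11740) − 14120 = 18110 km³/yr.
Box D throughput = its input = 18110 km³/yr; τ = 11330 / 18110 = 0.6256 yr.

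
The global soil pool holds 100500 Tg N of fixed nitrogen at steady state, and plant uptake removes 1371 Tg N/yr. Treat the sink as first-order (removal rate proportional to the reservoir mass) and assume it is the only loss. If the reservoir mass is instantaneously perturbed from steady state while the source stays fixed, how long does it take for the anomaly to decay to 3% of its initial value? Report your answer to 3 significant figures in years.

For a linear reservoir the anomaly decays as exp(−t/τ) with τ = M/F = 100500/1371 = 73.30 yr.
exp(−t/τ) = 0.03 ⇒ t = −τ ln(0.03) = 73.30 × 3.507 = 257.0 yr.

257 yr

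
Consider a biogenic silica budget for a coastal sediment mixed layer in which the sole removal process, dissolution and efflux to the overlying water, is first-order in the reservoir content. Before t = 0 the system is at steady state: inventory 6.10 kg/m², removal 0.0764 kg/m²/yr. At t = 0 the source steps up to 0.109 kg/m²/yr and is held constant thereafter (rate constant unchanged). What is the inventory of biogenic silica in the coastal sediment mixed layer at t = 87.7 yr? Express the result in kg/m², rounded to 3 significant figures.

7.84 kg/m²

Residence time τ = M₀/F₀ = 79.84 yr. The eventual steady state is M_∞ = M₀·(F₁/F₀) = 6.10 × 0.109/0.0764 = 8.7029 kg/m².
The anomaly ΔM(t) = M(t) − M_∞ decays as ΔM₀·e^(−t/τ) with ΔM₀ = 6.10 − 8.7029 = −2.603 kg/m².
At t = 87.7 yr, e^(−t/τ) = e^(−1.098) = 0.3334, so ΔM = −0.8678 kg/m² and M = 8.7029 − 0.8678 = 7.8351 kg/m².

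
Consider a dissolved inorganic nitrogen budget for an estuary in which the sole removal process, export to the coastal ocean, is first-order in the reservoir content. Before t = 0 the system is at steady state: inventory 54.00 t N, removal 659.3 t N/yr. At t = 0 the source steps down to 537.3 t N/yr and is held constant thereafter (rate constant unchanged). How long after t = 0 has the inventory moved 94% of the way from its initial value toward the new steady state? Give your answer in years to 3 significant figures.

τ = M₀/F₀ = 54.00/659.3 = 0.08191 yr.
The remaining gap fraction is e^(−t/τ); 94% covered ⇒ e^(−t/τ) = 0.0600.
t = −τ ln(0.0600) = 0.08191 × 2.813 = 0.2304 yr.

0.230 yr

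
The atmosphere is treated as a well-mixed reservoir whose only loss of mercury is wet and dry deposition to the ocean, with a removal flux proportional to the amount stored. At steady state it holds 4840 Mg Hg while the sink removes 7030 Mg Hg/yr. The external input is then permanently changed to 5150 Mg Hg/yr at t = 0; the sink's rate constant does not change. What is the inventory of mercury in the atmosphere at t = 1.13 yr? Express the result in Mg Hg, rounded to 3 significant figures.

τ = M₀/F₀ = 4840/7030 = 0.6885 yr; rate constant k = 1/τ.
New steady state M_∞ = F₁/k = F₁·τ = 5150 × 0.6885 = 3545.7 Mg Hg.
M(t) = M_∞ + (M₀ − M_∞)·e^(−t/τ); t/τ = 1.13/0.6885 = 1.641, so e^(−t/τ) = 0.1937.
M(t) = 3545.7 + 1294 × 0.1937 = 3796.4 Mg Hg.

3800 Mg Hg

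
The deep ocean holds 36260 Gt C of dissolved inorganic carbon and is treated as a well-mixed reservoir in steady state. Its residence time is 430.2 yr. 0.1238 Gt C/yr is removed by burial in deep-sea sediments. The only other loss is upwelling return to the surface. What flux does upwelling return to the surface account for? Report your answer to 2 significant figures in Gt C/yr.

84 Gt C/yr

Total removal F = M/τ = 36260 / 430.2 = 84.29 Gt C/yr.
Upwelling return to the surface = F − (0.1238) = 84.29 − 0.1238 = 84.16 Gt C/yr.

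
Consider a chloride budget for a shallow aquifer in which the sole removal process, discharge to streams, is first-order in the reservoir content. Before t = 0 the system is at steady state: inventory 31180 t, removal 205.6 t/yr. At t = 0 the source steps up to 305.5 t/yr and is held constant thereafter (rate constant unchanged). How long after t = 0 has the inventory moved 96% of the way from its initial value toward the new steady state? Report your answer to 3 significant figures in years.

τ = M₀/F₀ = 31180/205.6 = 151.7 yr.
The remaining gap fraction is e^(−t/τ); 96% covered ⇒ e^(−t/τ) = 0.0400.
t = −τ ln(0.0400) = 151.7 × 3.219 = 488.2 yr.

488 yr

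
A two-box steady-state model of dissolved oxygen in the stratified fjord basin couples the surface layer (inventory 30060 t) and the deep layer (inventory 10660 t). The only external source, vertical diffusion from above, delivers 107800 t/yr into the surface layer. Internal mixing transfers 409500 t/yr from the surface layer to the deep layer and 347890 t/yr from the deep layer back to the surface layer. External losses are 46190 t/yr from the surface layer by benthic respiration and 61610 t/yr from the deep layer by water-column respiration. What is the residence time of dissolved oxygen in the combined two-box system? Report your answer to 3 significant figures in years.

Treat the two boxes together as one reservoir: the mixing fluxes between them are internal recycling, so τ = ΣM / Σ(external losses).
M_total = 30060 + 10660 = 40720 t.
ΣF_external_out = 46190 + 61610 = 107800 t/yr.
τ = M_total / ΣF_ext = 40720 / 107800 = 0.3777 yr.

0.378 yr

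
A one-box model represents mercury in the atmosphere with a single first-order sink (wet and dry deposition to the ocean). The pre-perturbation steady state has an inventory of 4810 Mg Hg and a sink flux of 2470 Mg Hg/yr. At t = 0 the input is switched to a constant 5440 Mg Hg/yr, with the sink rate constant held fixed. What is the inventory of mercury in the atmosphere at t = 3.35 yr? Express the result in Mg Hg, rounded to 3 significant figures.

9560 Mg Hg

Residence time τ = M₀/F₀ = 1.947 yr. The eventual steady state is M_∞ = M₀·(F₁/F₀) = 4810 × 5440/2470 = 10594 Mg Hg.
The anomaly ΔM(t) = M(t) − M_∞ decays as ΔM₀·e^(−t/τ) with ΔM₀ = 4810 − 10594 = −5784 Mg Hg.
At t = 3.35 yr, e^(−t/τ) = e^(−1.720) = 0.1790, so ΔM = −1035 Mg Hg and M = 10594 − 1035 = 9558.3 Mg Hg.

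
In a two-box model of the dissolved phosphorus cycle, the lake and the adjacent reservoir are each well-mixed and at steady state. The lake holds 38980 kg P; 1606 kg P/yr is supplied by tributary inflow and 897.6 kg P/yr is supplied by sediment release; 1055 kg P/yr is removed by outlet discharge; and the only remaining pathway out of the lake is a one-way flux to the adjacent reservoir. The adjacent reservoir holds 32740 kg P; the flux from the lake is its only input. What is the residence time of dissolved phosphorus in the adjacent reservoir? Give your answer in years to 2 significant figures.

23 yr

Balance the lake: ΣF_in = 1606 + 897.6 = 2503.6 kg P/yr.
Flux to the adjacent reservoir = ΣF_in − (1055) = 1448.6 kg P/yr.
At steady state the output of the adjacent reservoir equals its input, 1448.6 kg P/yr.
τ = M / F = 32740 / 1448.6 = 22.60 yr.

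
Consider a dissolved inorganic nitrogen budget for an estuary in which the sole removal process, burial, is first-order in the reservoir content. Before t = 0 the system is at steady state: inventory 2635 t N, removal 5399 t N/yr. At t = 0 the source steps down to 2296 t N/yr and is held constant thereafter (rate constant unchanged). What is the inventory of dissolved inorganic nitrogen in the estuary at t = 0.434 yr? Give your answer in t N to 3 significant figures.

1740 t N

τ = M₀/F₀ = 2635/5399 = 0.4881 yr; rate constant k = 1/τ.
New steady state M_∞ = F₁/k = F₁·τ = 2296 × 0.4881 = 1120.6 t N.
M(t) = M_∞ + (M₀ − M_∞)·e^(−t/τ); t/τ = 0.434/0.4881 = 0.8892, so e^(−t/τ) = 0.4110.
M(t) = 1120.6 + 1514 × 0.4110 = 1742.9 t N.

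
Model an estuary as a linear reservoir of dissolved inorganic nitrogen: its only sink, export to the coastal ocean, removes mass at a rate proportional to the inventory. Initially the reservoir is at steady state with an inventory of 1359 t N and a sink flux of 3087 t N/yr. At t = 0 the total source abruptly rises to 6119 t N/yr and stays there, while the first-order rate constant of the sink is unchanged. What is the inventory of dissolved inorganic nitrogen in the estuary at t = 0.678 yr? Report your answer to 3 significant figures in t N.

2410 t N

Residence time τ = M₀/F₀ = 0.4402 yr. The eventual steady state is M_∞ = M₀·(F₁/F₀) = 1359 × 6119/3087 = 2693.8 t N.
The anomaly ΔM(t) = M(t) − M_∞ decays as ΔM₀·e^(−t/τ) with ΔM₀ = 1359 − 2693.8 = −1335 t N.
At t = 0.678 yr, e^(−t/τ) = e^(−1.540) = 0.2144, so ΔM = −286.1 t N and M = 2693.8 − 286.1 = 2407.7 t N.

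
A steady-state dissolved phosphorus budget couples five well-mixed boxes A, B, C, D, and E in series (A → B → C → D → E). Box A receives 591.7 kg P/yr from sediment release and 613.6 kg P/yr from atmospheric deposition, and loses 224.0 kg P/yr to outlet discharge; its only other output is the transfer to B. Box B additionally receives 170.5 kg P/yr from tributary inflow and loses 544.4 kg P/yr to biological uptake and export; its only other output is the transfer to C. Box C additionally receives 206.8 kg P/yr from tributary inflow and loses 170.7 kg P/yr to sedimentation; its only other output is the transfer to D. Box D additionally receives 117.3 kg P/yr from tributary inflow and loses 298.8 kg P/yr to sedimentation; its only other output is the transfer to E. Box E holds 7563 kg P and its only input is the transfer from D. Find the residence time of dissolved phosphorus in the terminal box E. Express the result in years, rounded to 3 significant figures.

Box A: F(A→B) = (591.7 + 613.6) − 224.0 = 981.30 kg P/yr.
Box B: F(B→C) = (981.30 + 170.5) − 544.4 = 607.40 kg P/yr.
Box C: F(C→D) = (607.40 + 206.8) − 170.7 = 643.50 kg P/yr.
Box D: F(D→E) = (643.50 + 117.3) − 298.8 = 462.00 kg P/yr.
Box E throughput = its input = 462.00 kg P/yr; τ = 7563 / 462.00 = 16.37 yr.

16.4 yr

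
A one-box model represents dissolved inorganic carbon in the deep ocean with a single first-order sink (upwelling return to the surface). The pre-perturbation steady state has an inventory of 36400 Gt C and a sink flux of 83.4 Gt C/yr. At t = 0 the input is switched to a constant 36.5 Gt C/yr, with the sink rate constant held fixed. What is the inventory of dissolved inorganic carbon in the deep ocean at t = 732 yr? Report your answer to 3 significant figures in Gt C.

The sink rate constant is k = F₀/M₀ = 83.4/36400 = 0.002291 yr⁻¹.
Solving dM/dt = F₁ − kM with M(0) = M₀ gives M(t) = F₁/k + (M₀ − F₁/k)·e^(−kt).
F₁/k = 36.5/0.002291 = 15930 Gt C; kt = 0.002291 × 732 = 1.677, e^(−kt) = 0.1869.
M(732) = 15930 + (36400 − 15930) × 0.1869 = 15930 + 3826 = 19756 Gt C.

19800 Gt C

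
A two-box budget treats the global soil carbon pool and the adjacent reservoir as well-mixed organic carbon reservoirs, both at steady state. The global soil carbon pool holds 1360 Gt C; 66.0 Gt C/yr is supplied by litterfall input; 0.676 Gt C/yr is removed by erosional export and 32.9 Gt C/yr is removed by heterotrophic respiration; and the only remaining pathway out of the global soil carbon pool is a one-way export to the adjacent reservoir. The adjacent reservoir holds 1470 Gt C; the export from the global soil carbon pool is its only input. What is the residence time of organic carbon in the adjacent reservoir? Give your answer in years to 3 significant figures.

Balance the global soil carbon pool: ΣF_in = 66.000 Gt C/yr.
Export to the adjacent reservoir = ΣF_in − (0.676 + 32.9) = 32.424 Gt C/yr.
At steady state the output of the adjacent reservoir equals its input, 32.424 Gt C/yr.
τ = M / F = 1470 / 32.424 = 45.34 yr.

45.3 yr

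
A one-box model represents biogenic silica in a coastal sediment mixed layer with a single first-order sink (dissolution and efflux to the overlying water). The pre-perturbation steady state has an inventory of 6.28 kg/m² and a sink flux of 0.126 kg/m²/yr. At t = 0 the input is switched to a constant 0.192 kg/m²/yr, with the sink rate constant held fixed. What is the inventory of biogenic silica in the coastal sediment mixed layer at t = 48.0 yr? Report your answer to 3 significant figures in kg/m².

8.31 kg/m²

The sink rate constant is k = F₀/M₀ = 0.126/6.28 = 0.02006 yr⁻¹.
Solving dM/dt = F₁ − kM with M(0) = M₀ gives M(t) = F₁/k + (M₀ − F₁/k)·e^(−kt).
F₁/k = 0.192/0.02006 = 9.5695 kg/m²; kt = 0.02006 × 48.0 = 0.9631, e^(−kt) = 0.3817.
M(48.0) = 9.5695 + (6.28 − 9.5695) × 0.3817 = 9.5695 − 1.256 = 8.3138 kg/m².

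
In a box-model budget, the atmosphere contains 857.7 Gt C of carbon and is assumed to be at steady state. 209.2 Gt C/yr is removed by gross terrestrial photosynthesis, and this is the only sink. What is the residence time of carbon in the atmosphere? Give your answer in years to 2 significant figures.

τ = M / F = 857.7 / 209.2 = 4.100 yr.

4.1 yr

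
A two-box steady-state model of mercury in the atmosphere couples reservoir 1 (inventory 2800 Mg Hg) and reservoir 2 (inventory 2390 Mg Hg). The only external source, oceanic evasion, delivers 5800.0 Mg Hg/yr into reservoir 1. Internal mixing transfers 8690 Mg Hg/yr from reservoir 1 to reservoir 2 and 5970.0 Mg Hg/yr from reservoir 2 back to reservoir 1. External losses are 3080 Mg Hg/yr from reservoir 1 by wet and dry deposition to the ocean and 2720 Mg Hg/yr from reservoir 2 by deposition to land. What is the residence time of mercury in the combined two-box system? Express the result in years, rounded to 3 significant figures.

For the system as a whole, the A↔B exchange is internal and contributes nothing to the throughput; only the external sinks remove mass.
M_total = 2800 + 2390 = 5190.0 Mg Hg.
ΣF_external_out = 3080 + 2720 = 5800.0 Mg Hg/yr.
τ = M_total / ΣF_ext = 5190.0 / 5800.0 = 0.8948 yr.

0.895 yr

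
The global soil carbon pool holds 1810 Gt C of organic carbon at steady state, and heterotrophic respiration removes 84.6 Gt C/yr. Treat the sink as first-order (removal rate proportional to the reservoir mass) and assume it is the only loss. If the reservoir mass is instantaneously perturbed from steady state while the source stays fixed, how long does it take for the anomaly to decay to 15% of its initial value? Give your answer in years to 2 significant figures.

41 yr

For a linear reservoir the anomaly decays as exp(−t/τ) with τ = M/F = 1810/84.6 = 21.39 yr.
exp(−t/τ) = 0.15 ⇒ t = −τ ln(0.15) = 21.39 × 1.897 = 40.59 yr.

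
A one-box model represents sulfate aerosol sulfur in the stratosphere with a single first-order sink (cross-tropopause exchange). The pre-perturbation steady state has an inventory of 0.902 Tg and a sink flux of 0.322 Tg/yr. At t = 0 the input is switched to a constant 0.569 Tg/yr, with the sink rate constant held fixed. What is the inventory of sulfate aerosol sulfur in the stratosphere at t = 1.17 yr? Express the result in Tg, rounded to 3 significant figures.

Residence time τ = M₀/F₀ = 2.801 yr. The eventual steady state is M_∞ = M₀·(F₁/F₀) = 0.902 × 0.569/0.322 = 1.5939 Tg.
The anomaly ΔM(t) = M(t) − M_∞ decays as ΔM₀·e^(−t/τ) with ΔM₀ = 0.902 − 1.5939 = −0.6919 Tg.
At t = 1.17 yr, e^(−t/τ) = e^(−0.4177) = 0.6586, so ΔM = −0.4557 Tg and M = 1.5939 − 0.4557 = 1.1382 Tg.

1.14 Tg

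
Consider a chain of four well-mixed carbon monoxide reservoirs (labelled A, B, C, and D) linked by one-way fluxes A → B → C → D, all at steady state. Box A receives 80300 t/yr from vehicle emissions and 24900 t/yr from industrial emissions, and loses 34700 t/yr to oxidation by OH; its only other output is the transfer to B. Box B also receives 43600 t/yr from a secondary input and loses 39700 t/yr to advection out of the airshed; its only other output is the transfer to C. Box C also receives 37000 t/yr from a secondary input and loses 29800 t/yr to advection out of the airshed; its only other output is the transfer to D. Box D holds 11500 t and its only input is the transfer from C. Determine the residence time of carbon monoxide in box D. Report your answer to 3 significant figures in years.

Box A: F(A→B) = (80300 + 24900) − 34700 = 70500 t/yr.
Box B: F(B→C) = (70500 + 43600) − 39700 = 74400 t/yr.
Box C: F(C→D) = (74400 + 37000) − 29800 = 81600 t/yr.
Box D throughput = its input = 81600 t/yr; τ = 11500 / 81600 = 0.1409 yr.

0.141 yr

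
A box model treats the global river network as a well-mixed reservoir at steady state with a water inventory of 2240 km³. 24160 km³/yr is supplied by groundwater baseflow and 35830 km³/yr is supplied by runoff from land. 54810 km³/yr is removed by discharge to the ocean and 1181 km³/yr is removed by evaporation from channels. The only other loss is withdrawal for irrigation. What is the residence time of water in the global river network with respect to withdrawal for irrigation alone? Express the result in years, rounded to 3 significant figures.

0.560 yr

At steady state ΣF_in = ΣF_out.
ΣF_in = 24160 + 35830 = 59990 km³/yr.
Withdrawal for irrigation flux = ΣF_in − (54810 + 1181) = 59990 − 55990 = 3999 km³/yr.
τ = M / F = 2240 / 3999 = 0.5601 yr.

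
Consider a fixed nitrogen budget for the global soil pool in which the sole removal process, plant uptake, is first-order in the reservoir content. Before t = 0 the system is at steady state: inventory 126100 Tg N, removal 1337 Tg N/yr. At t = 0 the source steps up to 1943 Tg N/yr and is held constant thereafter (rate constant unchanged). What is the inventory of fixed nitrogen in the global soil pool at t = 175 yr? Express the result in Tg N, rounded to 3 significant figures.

τ = M₀/F₀ = 126100/1337 = 94.32 yr; rate constant k = 1/τ.
New steady state M_∞ = F₁/k = F₁·τ = 1943 × 94.32 = 183260 Tg N.
M(t) = M_∞ + (M₀ − M_∞)·e^(−t/τ); t/τ = 175/94.32 = 1.855, so e^(−t/τ) = 0.1564.
M(t) = 183260 − 57160 × 0.1564 = 174320 Tg N.

174000 Tg N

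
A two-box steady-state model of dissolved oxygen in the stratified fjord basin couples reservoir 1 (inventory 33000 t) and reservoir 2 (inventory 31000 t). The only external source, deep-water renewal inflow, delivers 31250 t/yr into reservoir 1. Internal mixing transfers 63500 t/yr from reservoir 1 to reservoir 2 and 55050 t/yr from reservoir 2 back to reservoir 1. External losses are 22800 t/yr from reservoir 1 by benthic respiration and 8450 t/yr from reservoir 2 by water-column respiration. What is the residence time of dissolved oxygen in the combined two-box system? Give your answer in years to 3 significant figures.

2.05 yr

Residence time in the combined system uses the total inventory and the total *external* removal — internal exchanges between the two boxes cancel.
M_total = 33000 + 31000 = 64000 t.
ΣF_external_out = 22800 + 8450 = 31250 t/yr.
τ = M_total / ΣF_ext = 64000 / 31250 = 2.048 yr.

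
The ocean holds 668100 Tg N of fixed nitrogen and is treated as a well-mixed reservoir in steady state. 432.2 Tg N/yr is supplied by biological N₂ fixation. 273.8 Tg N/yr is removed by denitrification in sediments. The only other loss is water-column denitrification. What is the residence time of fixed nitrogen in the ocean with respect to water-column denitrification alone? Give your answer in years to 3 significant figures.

At steady state ΣF_in = ΣF_out.
ΣF_in = 432.20 Tg N/yr.
Water-column denitrification flux = ΣF_in − (273.8) = 432.20 − 273.8 = 158.4 Tg N/yr.
τ = M / F = 668100 / 158.4 = 4218 yr.

4220 yr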